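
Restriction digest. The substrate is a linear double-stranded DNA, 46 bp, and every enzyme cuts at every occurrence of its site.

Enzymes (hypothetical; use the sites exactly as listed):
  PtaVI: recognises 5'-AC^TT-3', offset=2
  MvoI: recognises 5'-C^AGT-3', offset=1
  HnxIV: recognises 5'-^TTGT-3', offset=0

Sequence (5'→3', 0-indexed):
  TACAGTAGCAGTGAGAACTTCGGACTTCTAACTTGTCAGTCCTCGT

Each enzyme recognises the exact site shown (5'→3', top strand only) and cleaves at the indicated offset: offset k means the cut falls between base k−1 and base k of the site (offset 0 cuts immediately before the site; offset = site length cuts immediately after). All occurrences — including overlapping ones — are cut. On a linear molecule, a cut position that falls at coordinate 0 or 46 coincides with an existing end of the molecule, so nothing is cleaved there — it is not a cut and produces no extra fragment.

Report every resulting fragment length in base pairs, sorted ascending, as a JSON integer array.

[3,5,6,7,7,9,9]

Scan for sites:
  PtaVI ACTT/2: at [16, 23, 30] ⇒ [18, 25, 32]
  MvoI CAGT/1: at [2, 8, 36] ⇒ [3, 9, 37]
  HnxIV TTGT/0: at [32] ⇒ [32]

All cut coordinates (distinct, sorted): [3, 9, 18, 25, 32, 37]

Fragment lengths:
  [0,3): 3 bp
  [3,9): 6 bp
  [9,18): 9 bp
  [18,25): 7 bp
  [25,32): 7 bp
  [32,37): 5 bp
  [37,46): 9 bp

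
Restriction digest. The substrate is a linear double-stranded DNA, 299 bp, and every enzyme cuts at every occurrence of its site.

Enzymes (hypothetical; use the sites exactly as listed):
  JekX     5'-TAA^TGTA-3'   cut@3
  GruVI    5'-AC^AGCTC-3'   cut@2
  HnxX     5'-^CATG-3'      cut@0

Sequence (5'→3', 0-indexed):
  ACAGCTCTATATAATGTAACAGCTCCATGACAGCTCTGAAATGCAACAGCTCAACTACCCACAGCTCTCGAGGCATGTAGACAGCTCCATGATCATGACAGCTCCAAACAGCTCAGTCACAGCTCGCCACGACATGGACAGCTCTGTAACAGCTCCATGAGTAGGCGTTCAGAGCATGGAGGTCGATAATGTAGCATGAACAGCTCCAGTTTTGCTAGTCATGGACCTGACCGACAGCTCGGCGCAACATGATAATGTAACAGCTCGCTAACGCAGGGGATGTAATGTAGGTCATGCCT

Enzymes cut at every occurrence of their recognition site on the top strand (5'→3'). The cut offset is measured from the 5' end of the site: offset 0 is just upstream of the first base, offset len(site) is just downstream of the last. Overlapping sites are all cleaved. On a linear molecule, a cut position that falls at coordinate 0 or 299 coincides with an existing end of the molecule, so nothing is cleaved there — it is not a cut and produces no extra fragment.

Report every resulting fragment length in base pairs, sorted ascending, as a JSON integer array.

[2,5,5,5,5,6,6,6,6,6,7,7,7,7,8,9,10,11,11,11,12,12,12,15,15,16,16,18,19,24]

Site scan:
  JekX (TAATGTA, off=3): starts [11, 186, 252, 282] → cuts [14, 189, 255, 285]
  GruVI (ACAGCTC, off=2): starts [0, 18, 29, 45, 60, 80, 97, 107, 118, 137, 148, 199, 233, 259] → cuts [2, 20, 31, 47, 62, 82, 99, 109, 120, 139, 150, 201, 235, 261]
  HnxX (CATG, off=0): starts [25, 73, 87, 93, 132, 155, 174, 194, 219, 247, 292] → cuts [25, 73, 87, 93, 132, 155, 174, 194, 219, 247, 292]

All cut coordinates (distinct, sorted): [2, 14, 20, 25, 31, 47, 62, 73, 82, 87, 93, 99, 109, 120, 132, 139, 150, 155, 174, 189, 194, 201, 219, 235, 247, 255, 261, 285, 292]

Fragment lengths:
  [0,2): 2 bp
  [2,14): 12 bp
  [14,20): 6 bp
  [20,25): 5 bp
  [25,31): 6 bp
  [31,47): 16 bp
  [47,62): 15 bp
  [62,73): 11 bp
  [73,82): 9 bp
  [82,87): 5 bp
  [87,93): 6 bp
  [93,99): 6 bp
  [99,109): 10 bp
  [109,120): 11 bp
  [120,132): 12 bp
  [132,139): 7 bp
  [139,150): 11 bp
  [150,155): 5 bp
  [155,174): 19 bp
  [174,189): 15 bp
  [189,194): 5 bp
  [194,201): 7 bp
  [201,219): 18 bp
  [219,235): 16 bp
  [235,247): 12 bp
  [247,255): 8 bp
  [255,261): 6 bp
  [261,285): 24 bp
  [285,292): 7 bp
  [292,299): 7 bp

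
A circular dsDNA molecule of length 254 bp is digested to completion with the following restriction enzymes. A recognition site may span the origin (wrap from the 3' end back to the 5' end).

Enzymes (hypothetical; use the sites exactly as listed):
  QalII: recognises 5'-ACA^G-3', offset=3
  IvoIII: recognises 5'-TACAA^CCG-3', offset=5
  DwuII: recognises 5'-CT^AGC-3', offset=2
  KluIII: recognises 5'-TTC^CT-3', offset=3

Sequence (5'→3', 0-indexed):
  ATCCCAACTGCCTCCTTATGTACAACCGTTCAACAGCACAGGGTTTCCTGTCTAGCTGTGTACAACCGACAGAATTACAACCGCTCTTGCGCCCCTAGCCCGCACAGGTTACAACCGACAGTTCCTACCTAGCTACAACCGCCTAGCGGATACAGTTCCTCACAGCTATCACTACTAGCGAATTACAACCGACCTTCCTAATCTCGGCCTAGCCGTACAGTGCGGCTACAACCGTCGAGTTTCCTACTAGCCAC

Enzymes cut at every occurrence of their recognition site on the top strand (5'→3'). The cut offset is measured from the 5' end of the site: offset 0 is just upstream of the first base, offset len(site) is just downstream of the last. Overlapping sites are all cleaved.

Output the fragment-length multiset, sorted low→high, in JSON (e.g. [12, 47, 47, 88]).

Per-enzyme occurrences:
  QalII (ACAG, off=3): starts [32, 37, 68, 103, 117, 151, 161, 216] → cuts [35, 40, 71, 106, 120, 154, 164, 219]
  IvoIII (TACAACCG, off=5): starts [20, 60, 75, 109, 133, 183, 226] → cuts [25, 65, 80, 114, 138, 188, 231]
  DwuII (CTAGC, off=2): starts [51, 94, 128, 142, 174, 208, 246] → cuts [53, 96, 130, 144, 176, 210, 248]
  KluIII (TTCCT, off=3): starts [44, 121, 155, 194, 240] → cuts [47, 124, 158, 197, 243]

Pooled cuts: [25, 35, 40, 47, 53, 65, 71, 80, 96, 106, 114, 120, 124, 130, 138, 144, 154, 158, 164, 176, 188, 197, 210, 219, 231, 243, 248]

Fragments:
  25→35: 10 bp
  35→40: 5 bp
  40→47: 7 bp
  47→53: 6 bp
  53→65: 12 bp
  65→71: 6 bp
  71→80: 9 bp
  80→96: 16 bp
  96→106: 10 bp
  106→114: 8 bp
  114→120: 6 bp
  120→124: 4 bp
  124→130: 6 bp
  130→138: 8 bp
  138→144: 6 bp
  144→154: 10 bp
  154→158: 4 bp
  158→164: 6 bp
  164→176: 12 bp
  176→188: 12 bp
  188→197: 9 bp
  197→210: 13 bp
  210→219: 9 bp
  219→231: 12 bp
  231→243: 12 bp
  243→248: 5 bp
  248→25 (wrap): 254-248+25 = 31 bp

[4,4,5,5,6,6,6,6,6,6,7,8,8,9,9,9,10,10,10,12,12,12,12,12,13,16,31]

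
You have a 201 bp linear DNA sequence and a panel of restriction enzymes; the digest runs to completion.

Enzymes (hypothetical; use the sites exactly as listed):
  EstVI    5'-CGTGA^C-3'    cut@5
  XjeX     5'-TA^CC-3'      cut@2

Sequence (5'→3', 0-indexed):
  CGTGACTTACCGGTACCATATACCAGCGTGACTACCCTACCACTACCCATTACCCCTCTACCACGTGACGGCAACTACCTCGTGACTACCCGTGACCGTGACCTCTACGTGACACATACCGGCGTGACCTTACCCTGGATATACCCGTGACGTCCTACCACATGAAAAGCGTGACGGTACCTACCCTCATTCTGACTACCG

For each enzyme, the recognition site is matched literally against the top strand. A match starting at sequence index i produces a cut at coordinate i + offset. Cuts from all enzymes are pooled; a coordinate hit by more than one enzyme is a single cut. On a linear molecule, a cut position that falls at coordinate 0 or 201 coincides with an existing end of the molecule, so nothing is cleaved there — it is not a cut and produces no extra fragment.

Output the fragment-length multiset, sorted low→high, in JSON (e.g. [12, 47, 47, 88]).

[3,3,3,4,4,5,5,5,5,6,6,6,6,7,7,7,7,7,8,8,8,9,9,9,11,11,15,17]

Per-enzyme occurrences:
  EstVI (CGTGAC, off=5): starts [0, 26, 63, 80, 90, 96, 107, 122, 145, 169] → cuts [5, 31, 68, 85, 95, 101, 112, 127, 150, 174]
  XjeX (TACC, off=2): starts [7, 13, 20, 32, 37, 43, 50, 58, 75, 86, 116, 130, 141, 155, 177, 181, 196] → cuts [9, 15, 22, 34, 39, 45, 52, 60, 77, 88, 118, 132, 143, 157, 179, 183, 198]

Pooled cuts: [5, 9, 15, 22, 31, 34, 39, 45, 52, 60, 68, 77, 85, 88, 95, 101, 112, 118, 127, 132, 143, 150, 157, 174, 179, 183, 198]

Fragments:
  [0,5): 5 bp
  [5,9): 4 bp
  [9,15): 6 bp
  [15,22): 7 bp
  [22,31): 9 bp
  [31,34): 3 bp
  [34,39): 5 bp
  [39,45): 6 bp
  [45,52): 7 bp
  [52,60): 8 bp
  [60,68): 8 bp
  [68,77): 9 bp
  [77,85): 8 bp
  [85,88): 3 bp
  [88,95): 7 bp
  [95,101): 6 bp
  [101,112): 11 bp
  [112,118): 6 bp
  [118,127): 9 bp
  [127,132): 5 bp
  [132,143): 11 bp
  [143,150): 7 bp
  [150,157): 7 bp
  [157,174): 17 bp
  [174,179): 5 bp
  [179,183): 4 bp
  [183,198): 15 bp
  [198,201): 3 bp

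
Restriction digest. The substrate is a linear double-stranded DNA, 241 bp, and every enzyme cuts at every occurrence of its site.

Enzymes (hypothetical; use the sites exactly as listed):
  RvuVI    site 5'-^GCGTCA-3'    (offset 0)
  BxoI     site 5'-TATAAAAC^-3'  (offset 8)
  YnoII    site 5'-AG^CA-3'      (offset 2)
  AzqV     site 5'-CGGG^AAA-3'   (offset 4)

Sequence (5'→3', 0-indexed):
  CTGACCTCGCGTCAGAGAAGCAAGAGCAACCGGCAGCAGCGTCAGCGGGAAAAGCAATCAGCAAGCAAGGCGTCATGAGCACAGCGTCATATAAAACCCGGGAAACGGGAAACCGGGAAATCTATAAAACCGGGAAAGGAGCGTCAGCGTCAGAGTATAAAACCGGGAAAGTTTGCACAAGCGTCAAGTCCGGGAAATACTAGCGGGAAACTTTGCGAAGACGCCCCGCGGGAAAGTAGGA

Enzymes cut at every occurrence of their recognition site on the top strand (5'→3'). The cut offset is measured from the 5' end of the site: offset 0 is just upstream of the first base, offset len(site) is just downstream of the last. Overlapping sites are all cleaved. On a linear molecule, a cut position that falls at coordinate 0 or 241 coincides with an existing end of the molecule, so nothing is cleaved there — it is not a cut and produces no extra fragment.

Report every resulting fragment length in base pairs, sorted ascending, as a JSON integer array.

[2,4,4,4,4,4,5,5,6,6,6,7,7,8,8,9,10,10,11,12,13,13,13,14,14,17,25]

Scan for sites:
  RvuVI (GCGTCA, off=0): starts [8, 38, 69, 83, 140, 146, 180] → cuts [8, 38, 69, 83, 140, 146, 180]
  BxoI (TATAAAAC, off=8): starts [89, 122, 155] → cuts [97, 130, 163]
  YnoII (AGCA, off=2): starts [18, 24, 34, 52, 59, 63, 77] → cuts [20, 26, 36, 54, 61, 65, 79]
  AzqV (CGGGAAA, off=4): starts [45, 98, 105, 113, 130, 163, 190, 203, 228] → cuts [49, 102, 109, 117, 134, 167, 194, 207, 232]

All cut coordinates (distinct, sorted): [8, 20, 26, 36, 38, 49, 54, 61, 65, 69, 79, 83, 97, 102, 109, 117, 130, 134, 140, 146, 163, 167, 180, 194, 207, 232]

Fragment lengths:
  [0,8): 8 bp
  [8,20): 12 bp
  [20,26): 6 bp
  [26,36): 10 bp
  [36,38): 2 bp
  [38,49): 11 bp
  [49,54): 5 bp
  [54,61): 7 bp
  [61,65): 4 bp
  [65,69): 4 bp
  [69,79): 10 bp
  [79,83): 4 bp
  [83,97): 14 bp
  [97,102): 5 bp
  [102,109): 7 bp
  [109,117): 8 bp
  [117,130): 13 bp
  [130,134): 4 bp
  [134,140): 6 bp
  [140,146): 6 bp
  [146,163): 17 bp
  [163,167): 4 bp
  [167,180): 13 bp
  [180,194): 14 bp
  [194,207): 13 bp
  [207,232): 25 bp
  [232,241): 9 bp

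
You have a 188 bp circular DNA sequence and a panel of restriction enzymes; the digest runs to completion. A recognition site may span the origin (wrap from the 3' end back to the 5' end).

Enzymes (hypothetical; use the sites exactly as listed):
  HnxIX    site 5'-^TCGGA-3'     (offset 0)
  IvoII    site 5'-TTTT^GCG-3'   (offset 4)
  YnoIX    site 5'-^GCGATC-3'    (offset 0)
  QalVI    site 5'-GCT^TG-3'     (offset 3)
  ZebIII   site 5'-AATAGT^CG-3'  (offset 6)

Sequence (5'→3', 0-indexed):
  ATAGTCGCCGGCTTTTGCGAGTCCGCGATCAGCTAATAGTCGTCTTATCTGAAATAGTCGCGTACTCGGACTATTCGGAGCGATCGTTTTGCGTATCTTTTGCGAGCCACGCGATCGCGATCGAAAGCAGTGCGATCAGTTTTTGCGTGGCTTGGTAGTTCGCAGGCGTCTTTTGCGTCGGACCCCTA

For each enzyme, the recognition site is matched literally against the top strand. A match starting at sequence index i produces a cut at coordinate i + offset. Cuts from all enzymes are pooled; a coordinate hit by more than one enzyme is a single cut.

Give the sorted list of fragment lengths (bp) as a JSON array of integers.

Per-enzyme occurrences:
  HnxIX TCGGA/0: at [65, 74, 177] ⇒ [65, 74, 177]
  IvoII TTTTGCG/4: at [12, 86, 97, 140, 170] ⇒ [16, 90, 101, 144, 174]
  YnoIX GCGATC/0: at [24, 79, 110, 116, 131] ⇒ [24, 79, 110, 116, 131]
  QalVI GCTTG/3: at [149] ⇒ [152]
  ZebIII AATAGTCG/6: at [34, 52, 187] ⇒ [5, 40, 58]

Pooled cuts: [5, 16, 24, 40, 58, 65, 74, 79, 90, 101, 110, 116, 131, 144, 152, 174, 177]

Fragment lengths:
  5→16: 11 bp
  16→24: 8 bp
  24→40: 16 bp
  40→58: 18 bp
  58→65: 7 bp
  65→74: 9 bp
  74→79: 5 bp
  79→90: 11 bp
  90→101: 11 bp
  101→110: 9 bp
  110→116: 6 bp
  116→131: 15 bp
  131→144: 13 bp
  144→152: 8 bp
  152→174: 22 bp
  174→177: 3 bp
  177→5 (wrap): 188-177+5 = 16 bp

[3,5,6,7,8,8,9,9,11,11,11,13,15,16,16,18,22]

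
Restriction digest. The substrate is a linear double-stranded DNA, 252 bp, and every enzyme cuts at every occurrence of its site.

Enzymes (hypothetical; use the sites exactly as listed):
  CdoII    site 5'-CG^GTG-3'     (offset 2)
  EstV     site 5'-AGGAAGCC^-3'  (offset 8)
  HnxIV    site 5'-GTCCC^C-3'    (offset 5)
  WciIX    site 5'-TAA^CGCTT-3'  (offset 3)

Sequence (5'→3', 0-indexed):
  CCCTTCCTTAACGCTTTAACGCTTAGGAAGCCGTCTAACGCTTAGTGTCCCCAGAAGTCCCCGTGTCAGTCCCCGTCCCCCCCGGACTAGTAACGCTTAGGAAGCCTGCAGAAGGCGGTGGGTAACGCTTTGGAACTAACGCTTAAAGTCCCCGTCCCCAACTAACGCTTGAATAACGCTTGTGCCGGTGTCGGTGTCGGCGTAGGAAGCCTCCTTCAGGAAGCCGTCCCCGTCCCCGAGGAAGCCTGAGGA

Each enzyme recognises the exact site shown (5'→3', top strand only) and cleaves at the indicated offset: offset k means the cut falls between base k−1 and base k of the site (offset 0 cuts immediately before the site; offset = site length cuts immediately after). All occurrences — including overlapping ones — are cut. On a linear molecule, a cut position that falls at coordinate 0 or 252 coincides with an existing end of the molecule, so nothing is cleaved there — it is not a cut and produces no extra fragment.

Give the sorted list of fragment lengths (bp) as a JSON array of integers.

Per-enzyme occurrences:
  CdoII (CGGTG, off=2): starts [115, 185, 191] → cuts [117, 187, 193]
  EstV (AGGAAGCC, off=8): starts [24, 98, 203, 217, 238] → cuts [32, 106, 211, 225, 246]
  HnxIV (GTCCCC, off=5): starts [46, 56, 68, 74, 147, 153, 225, 231] → cuts [51, 61, 73, 79, 152, 158, 230, 236]
  WciIX (TAACGCTT, off=3): starts [8, 16, 35, 90, 122, 136, 162, 173] → cuts [11, 19, 38, 93, 125, 139, 165, 176]

All cut coordinates (distinct, sorted): [11, 19, 32, 38, 51, 61, 73, 79, 93, 106, 117, 125, 139, 152, 158, 165, 176, 187, 193, 211, 225, 230, 236, 246]

Fragment lengths:
  [0,11): 11 bp
  [11,19): 8 bp
  [19,32): 13 bp
  [32,38): 6 bp
  [38,51): 13 bp
  [51,61): 10 bp
  [61,73): 12 bp
  [73,79): 6 bp
  [79,93): 14 bp
  [93,106): 13 bp
  [106,117): 11 bp
  [117,125): 8 bp
  [125,139): 14 bp
  [139,152): 13 bp
  [152,158): 6 bp
  [158,165): 7 bp
  [165,176): 11 bp
  [176,187): 11 bp
  [187,193): 6 bp
  [193,211): 18 bp
  [211,225): 14 bp
  [225,230): 5 bp
  [230,236): 6 bp
  [236,246): 10 bp
  [246,252): 6 bp

[5,6,6,6,6,6,6,7,8,8,10,10,11,11,11,11,12,13,13,13,13,14,14,14,18]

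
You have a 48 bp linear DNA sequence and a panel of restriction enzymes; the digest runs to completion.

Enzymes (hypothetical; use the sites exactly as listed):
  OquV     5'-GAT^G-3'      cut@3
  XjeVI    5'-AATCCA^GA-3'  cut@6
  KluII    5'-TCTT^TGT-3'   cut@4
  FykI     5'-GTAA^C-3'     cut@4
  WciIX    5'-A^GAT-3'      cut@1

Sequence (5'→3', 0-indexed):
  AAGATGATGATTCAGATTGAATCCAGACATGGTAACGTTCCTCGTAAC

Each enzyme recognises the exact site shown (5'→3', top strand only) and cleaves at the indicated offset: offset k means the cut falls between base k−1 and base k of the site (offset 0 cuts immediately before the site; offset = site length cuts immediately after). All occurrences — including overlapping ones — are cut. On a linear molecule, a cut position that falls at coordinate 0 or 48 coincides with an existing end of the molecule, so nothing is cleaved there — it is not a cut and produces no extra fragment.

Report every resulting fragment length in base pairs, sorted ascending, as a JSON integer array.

Scan for sites:
  OquV GATG/3: at [2, 5] ⇒ [5, 8]
  XjeVI AATCCAGA/6: at [19] ⇒ [25]
  KluII (TCTTTGT, off=4): no sites
  FykI GTAAC/4: at [31, 43] ⇒ [35, 47]
  WciIX AGAT/1: at [1, 13] ⇒ [2, 14]

Pooled cuts: [2, 5, 8, 14, 25, 35, 47]

Fragments:
  [0,2): 2 bp
  [2,5): 3 bp
  [5,8): 3 bp
  [8,14): 6 bp
  [14,25): 11 bp
  [25,35): 10 bp
  [35,47): 12 bp
  [47,48): 1 bp

[1,2,3,3,6,10,11,12]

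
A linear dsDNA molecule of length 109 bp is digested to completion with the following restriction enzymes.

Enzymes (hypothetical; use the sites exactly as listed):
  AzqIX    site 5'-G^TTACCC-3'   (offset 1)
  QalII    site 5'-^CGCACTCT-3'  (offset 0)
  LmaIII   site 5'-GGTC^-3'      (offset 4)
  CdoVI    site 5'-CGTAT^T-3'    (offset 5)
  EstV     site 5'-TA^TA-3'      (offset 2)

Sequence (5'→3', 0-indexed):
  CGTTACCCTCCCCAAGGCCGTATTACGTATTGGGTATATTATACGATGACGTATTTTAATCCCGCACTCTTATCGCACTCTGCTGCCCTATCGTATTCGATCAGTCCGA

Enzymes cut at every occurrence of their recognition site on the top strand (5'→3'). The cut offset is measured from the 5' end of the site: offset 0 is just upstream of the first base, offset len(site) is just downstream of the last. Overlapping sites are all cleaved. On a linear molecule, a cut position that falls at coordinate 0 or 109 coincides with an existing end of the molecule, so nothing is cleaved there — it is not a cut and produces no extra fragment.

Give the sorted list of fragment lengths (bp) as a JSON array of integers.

[2,5,6,7,8,11,13,13,21,23]

Per-enzyme occurrences:
  AzqIX (GTTACCC, off=1): starts [1] → cuts [2]
  QalII (CGCACTCT, off=0): starts [62, 73] → cuts [62, 73]
  LmaIII (GGTC, off=4): no sites
  CdoVI (CGTATT, off=5): starts [18, 25, 49, 91] → cuts [23, 30, 54, 96]
  EstV (TATA, off=2): starts [34, 39] → cuts [36, 41]

Pooled cuts: [2, 23, 30, 36, 41, 54, 62, 73, 96]

Fragment lengths:
  [0,2): 2 bp
  [2,23): 21 bp
  [23,30): 7 bp
  [30,36): 6 bp
  [36,41): 5 bp
  [41,54): 13 bp
  [54,62): 8 bp
  [62,73): 11 bp
  [73,96): 23 bp
  [96,109): 13 bp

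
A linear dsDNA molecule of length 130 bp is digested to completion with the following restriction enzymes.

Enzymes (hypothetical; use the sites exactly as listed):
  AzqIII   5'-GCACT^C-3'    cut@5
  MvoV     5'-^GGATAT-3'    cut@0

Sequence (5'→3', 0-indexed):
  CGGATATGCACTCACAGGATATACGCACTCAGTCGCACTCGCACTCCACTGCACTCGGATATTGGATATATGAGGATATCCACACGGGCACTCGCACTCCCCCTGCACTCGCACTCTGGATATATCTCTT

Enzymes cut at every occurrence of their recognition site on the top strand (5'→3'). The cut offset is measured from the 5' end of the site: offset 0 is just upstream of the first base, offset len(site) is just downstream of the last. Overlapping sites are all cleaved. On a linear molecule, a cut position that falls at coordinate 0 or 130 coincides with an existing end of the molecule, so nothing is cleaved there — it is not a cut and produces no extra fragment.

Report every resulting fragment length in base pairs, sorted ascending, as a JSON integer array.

Scan for sites:
  AzqIII (GCACTC, off=5): starts [7, 24, 34, 40, 50, 87, 93, 104, 110] → cuts [12, 29, 39, 45, 55, 92, 98, 109, 115]
  MvoV (GGATAT, off=0): starts [1, 16, 56, 63, 73, 117] → cuts [1, 16, 56, 63, 73, 117]

All cut coordinates (distinct, sorted): [1, 12, 16, 29, 39, 45, 55, 56, 63, 73, 92, 98, 109, 115, 117]

Fragments:
  [0,1): 1 bp
  [1,12): 11 bp
  [12,16): 4 bp
  [16,29): 13 bp
  [29,39): 10 bp
  [39,45): 6 bp
  [45,55): 10 bp
  [55,56): 1 bp
  [56,63): 7 bp
  [63,73): 10 bp
  [73,92): 19 bp
  [92,98): 6 bp
  [98,109): 11 bp
  [109,115): 6 bp
  [115,117): 2 bp
  [117,130): 13 bp

[1,1,2,4,6,6,6,7,10,10,10,11,11,13,13,19]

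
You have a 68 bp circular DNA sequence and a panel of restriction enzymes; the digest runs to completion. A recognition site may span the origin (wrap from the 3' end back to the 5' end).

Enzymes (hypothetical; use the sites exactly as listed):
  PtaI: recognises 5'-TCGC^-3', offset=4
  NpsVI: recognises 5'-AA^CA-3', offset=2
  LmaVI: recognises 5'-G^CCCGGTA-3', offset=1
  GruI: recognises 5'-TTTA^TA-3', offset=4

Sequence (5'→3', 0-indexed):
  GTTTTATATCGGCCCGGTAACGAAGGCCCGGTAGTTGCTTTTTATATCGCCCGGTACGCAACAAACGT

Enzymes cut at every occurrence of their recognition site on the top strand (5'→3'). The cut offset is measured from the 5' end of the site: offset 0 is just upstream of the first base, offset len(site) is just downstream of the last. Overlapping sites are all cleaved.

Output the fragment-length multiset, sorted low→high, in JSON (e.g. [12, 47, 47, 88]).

Per-enzyme occurrences:
  PtaI TCGC/4: at [46] ⇒ [50]
  NpsVI AACA/2: at [59] ⇒ [61]
  LmaVI GCCCGGTA/1: at [11, 25, 48] ⇒ [12, 26, 49]
  GruI TTTATA/4: at [2, 40] ⇒ [6, 44]

Pooled cuts: [6, 12, 26, 44, 49, 50, 61]

Fragments:
  6→12: 6 bp
  12→26: 14 bp
  26→44: 18 bp
  44→49: 5 bp
  49→50: 1 bp
  50→61: 11 bp
  61→6 (wrap): 68-61+6 = 13 bp

[1,5,6,11,13,14,18]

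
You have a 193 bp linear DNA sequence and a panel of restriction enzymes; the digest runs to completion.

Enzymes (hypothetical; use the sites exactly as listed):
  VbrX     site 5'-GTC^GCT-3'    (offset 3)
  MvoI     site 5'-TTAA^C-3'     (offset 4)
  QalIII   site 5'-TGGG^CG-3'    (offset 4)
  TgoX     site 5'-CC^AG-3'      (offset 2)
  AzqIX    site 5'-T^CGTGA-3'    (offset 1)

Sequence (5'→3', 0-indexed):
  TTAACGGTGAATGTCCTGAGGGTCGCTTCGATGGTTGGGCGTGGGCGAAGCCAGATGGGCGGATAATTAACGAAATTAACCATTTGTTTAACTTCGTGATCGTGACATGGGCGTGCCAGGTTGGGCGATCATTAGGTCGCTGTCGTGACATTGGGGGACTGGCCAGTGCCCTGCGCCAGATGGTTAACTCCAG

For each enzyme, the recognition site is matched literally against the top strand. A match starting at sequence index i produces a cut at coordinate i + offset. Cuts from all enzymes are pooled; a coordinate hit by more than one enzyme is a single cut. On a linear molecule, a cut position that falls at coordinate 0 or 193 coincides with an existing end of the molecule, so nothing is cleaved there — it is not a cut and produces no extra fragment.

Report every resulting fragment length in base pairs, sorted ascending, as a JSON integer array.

[2,3,4,4,5,6,6,6,7,7,8,9,10,11,11,12,13,13,15,20,21]

Per-enzyme occurrences:
  VbrX (GTCGCT, off=3): starts [21, 135] → cuts [24, 138]
  MvoI (TTAAC, off=4): starts [0, 66, 75, 87, 183] → cuts [4, 70, 79, 91, 187]
  QalIII (TGGGCG, off=4): starts [35, 41, 55, 107, 121] → cuts [39, 45, 59, 111, 125]
  TgoX (CCAG, off=2): starts [50, 115, 162, 175, 189] → cuts [52, 117, 164, 177, 191]
  AzqIX (TCGTGA, off=1): starts [93, 99, 142] → cuts [94, 100, 143]

All cut coordinates (distinct, sorted): [4, 24, 39, 45, 52, 59, 70, 79, 91, 94, 100, 111, 117, 125, 138, 143, 164, 177, 187, 191]

Fragment lengths:
  [0,4): 4 bp
  [4,24): 20 bp
  [24,39): 15 bp
  [39,45): 6 bp
  [45,52): 7 bp
  [52,59): 7 bp
  [59,70): 11 bp
  [70,79): 9 bp
  [79,91): 12 bp
  [91,94): 3 bp
  [94,100): 6 bp
  [100,111): 11 bp
  [111,117): 6 bp
  [117,125): 8 bp
  [125,138): 13 bp
  [138,143): 5 bp
  [143,164): 21 bp
  [164,177): 13 bp
  [177,187): 10 bp
  [187,191): 4 bp
  [191,193): 2 bp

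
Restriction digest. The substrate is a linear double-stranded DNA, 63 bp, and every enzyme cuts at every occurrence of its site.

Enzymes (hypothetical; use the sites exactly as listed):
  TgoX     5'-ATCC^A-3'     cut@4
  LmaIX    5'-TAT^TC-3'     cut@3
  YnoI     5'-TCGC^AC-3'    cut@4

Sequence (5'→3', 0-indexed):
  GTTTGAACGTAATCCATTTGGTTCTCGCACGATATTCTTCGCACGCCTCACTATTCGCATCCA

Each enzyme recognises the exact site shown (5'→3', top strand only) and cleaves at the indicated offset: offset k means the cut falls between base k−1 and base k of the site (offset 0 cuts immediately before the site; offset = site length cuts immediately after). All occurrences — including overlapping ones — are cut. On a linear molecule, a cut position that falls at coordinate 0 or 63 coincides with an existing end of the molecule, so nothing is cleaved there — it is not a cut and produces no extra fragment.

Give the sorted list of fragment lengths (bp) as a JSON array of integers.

Site scan:
  TgoX ATCCA/4: at [11, 58] ⇒ [15, 62]
  LmaIX TATTC/3: at [32, 51] ⇒ [35, 54]
  YnoI TCGCAC/4: at [24, 38] ⇒ [28, 42]

All cut coordinates (distinct, sorted): [15, 28, 35, 42, 54, 62]

Fragment lengths:
  [0,15): 15 bp
  [15,28): 13 bp
  [28,35): 7 bp
  [35,42): 7 bp
  [42,54): 12 bp
  [54,62): 8 bp
  [62,63): 1 bp

[1,7,7,8,12,13,15]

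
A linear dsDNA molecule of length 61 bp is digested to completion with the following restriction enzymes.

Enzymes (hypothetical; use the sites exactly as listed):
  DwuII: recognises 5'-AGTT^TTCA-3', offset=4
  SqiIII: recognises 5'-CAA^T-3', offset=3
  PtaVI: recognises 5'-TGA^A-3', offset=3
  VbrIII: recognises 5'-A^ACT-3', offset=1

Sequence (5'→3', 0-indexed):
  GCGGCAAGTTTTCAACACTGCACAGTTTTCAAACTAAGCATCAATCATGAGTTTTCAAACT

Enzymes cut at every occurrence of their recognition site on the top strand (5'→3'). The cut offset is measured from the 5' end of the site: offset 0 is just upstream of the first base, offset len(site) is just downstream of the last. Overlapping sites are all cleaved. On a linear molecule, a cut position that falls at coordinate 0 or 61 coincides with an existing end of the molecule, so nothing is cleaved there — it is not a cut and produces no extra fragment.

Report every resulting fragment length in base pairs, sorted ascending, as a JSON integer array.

[3,5,5,9,10,12,17]

Site scan:
  DwuII AGTTTTCA/4: at [6, 23, 49] ⇒ [10, 27, 53]
  SqiIII CAAT/3: at [41] ⇒ [44]
  PtaVI (TGAA, off=3): no sites
  VbrIII AACT/1: at [31, 57] ⇒ [32, 58]

All cut coordinates (distinct, sorted): [10, 27, 32, 44, 53, 58]

Fragment lengths:
  [0,10): 10 bp
  [10,27): 17 bp
  [27,32): 5 bp
  [32,44): 12 bp
  [44,53): 9 bp
  [53,58): 5 bp
  [58,61): 3 bp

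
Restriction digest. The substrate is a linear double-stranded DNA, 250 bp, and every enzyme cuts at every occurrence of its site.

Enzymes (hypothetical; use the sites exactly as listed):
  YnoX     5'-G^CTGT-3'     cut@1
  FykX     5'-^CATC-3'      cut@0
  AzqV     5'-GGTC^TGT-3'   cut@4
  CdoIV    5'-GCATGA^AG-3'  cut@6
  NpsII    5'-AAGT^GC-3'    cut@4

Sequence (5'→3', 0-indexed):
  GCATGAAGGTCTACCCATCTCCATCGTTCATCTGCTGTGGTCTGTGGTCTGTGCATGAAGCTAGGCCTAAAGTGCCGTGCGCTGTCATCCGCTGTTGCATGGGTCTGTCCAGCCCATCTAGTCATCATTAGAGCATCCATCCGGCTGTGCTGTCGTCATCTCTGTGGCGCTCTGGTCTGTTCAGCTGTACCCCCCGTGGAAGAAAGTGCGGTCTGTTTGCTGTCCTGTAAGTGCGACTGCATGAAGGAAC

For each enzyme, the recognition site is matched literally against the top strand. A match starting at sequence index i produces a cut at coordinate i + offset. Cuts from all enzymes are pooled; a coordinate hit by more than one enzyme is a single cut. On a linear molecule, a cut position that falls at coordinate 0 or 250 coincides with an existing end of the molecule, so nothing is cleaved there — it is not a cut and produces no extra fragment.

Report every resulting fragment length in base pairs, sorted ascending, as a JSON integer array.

[4,4,5,6,6,6,6,6,6,6,7,7,7,7,7,8,8,8,9,9,9,11,12,13,14,15,21,23]

Per-enzyme occurrences:
  YnoX (GCTGT, off=1): starts [33, 80, 90, 143, 148, 183, 218] → cuts [34, 81, 91, 144, 149, 184, 219]
  FykX (CATC, off=0): starts [15, 21, 28, 85, 114, 122, 133, 137, 156] → cuts [15, 21, 28, 85, 114, 122, 133, 137, 156]
  AzqV (GGTCTGT, off=4): starts [38, 45, 101, 173, 209] → cuts [42, 49, 105, 177, 213]
  CdoIV (GCATGAAG, off=6): starts [0, 52, 238] → cuts [6, 58, 244]
  NpsII (AAGTGC, off=4): starts [69, 203, 228] → cuts [73, 207, 232]

All cut coordinates (distinct, sorted): [6, 15, 21, 28, 34, 42, 49, 58, 73, 81, 85, 91, 105, 114, 122, 133, 137, 144, 149, 156, 177, 184, 207, 213, 219, 232, 244]

Fragment lengths:
  [0,6): 6 bp
  [6,15): 9 bp
  [15,21): 6 bp
  [21,28): 7 bp
  [28,34): 6 bp
  [34,42): 8 bp
  [42,49): 7 bp
  [49,58): 9 bp
  [58,73): 15 bp
  [73,81): 8 bp
  [81,85): 4 bp
  [85,91): 6 bp
  [91,105): 14 bp
  [105,114): 9 bp
  [114,122): 8 bp
  [122,133): 11 bp
  [133,137): 4 bp
  [137,144): 7 bp
  [144,149): 5 bp
  [149,156): 7 bp
  [156,177): 21 bp
  [177,184): 7 bp
  [184,207): 23 bp
  [207,213): 6 bp
  [213,219): 6 bp
  [219,232): 13 bp
  [232,244): 12 bp
  [244,250): 6 bp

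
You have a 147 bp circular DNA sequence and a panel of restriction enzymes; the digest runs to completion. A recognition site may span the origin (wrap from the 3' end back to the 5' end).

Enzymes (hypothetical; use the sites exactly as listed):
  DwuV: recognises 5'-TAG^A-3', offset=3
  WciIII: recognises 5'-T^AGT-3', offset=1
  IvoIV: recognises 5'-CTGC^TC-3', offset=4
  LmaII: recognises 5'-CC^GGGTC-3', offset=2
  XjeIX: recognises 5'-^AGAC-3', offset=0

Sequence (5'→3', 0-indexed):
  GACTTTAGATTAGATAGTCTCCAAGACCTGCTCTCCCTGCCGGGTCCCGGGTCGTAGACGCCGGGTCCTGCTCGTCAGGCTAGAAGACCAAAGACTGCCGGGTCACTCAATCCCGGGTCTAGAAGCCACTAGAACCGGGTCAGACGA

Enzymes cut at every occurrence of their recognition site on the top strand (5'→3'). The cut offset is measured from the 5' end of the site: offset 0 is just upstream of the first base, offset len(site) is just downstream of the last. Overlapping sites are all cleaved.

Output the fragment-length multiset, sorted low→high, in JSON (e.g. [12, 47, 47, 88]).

Scan for sites:
  DwuV (TAGA, off=3): starts [5, 10, 54, 80, 119, 129] → cuts [8, 13, 57, 83, 122, 132]
  WciIII (TAGT, off=1): starts [14] → cuts [15]
  IvoIV (CTGCTC, off=4): starts [27, 67] → cuts [31, 71]
  LmaII (CCGGGTC, off=2): starts [39, 46, 60, 97, 112, 134] → cuts [41, 48, 62, 99, 114, 136]
  XjeIX (AGAC, off=0): starts [23, 55, 84, 91, 141, 146] → cuts [23, 55, 84, 91, 141, 146]

Pooled cuts: [8, 13, 15, 23, 31, 41, 48, 55, 57, 62, 71, 83, 84, 91, 99, 114, 122, 132, 136, 141, 146]

Fragment lengths:
  8→13: 5 bp
  13→15: 2 bp
  15→23: 8 bp
  23→31: 8 bp
  31→41: 10 bp
  41→48: 7 bp
  48→55: 7 bp
  55→57: 2 bp
  57→62: 5 bp
  62→71: 9 bp
  71→83: 12 bp
  83→84: 1 bp
  84→91: 7 bp
  91→99: 8 bp
  99→114: 15 bp
  114→122: 8 bp
  122→132: 10 bp
  132→136: 4 bp
  136→141: 5 bp
  141→146: 5 bp
  146→8 (wrap): 147-146+8 = 9 bp

[1,2,2,4,5,5,5,5,7,7,7,8,8,8,8,9,9,10,10,12,15]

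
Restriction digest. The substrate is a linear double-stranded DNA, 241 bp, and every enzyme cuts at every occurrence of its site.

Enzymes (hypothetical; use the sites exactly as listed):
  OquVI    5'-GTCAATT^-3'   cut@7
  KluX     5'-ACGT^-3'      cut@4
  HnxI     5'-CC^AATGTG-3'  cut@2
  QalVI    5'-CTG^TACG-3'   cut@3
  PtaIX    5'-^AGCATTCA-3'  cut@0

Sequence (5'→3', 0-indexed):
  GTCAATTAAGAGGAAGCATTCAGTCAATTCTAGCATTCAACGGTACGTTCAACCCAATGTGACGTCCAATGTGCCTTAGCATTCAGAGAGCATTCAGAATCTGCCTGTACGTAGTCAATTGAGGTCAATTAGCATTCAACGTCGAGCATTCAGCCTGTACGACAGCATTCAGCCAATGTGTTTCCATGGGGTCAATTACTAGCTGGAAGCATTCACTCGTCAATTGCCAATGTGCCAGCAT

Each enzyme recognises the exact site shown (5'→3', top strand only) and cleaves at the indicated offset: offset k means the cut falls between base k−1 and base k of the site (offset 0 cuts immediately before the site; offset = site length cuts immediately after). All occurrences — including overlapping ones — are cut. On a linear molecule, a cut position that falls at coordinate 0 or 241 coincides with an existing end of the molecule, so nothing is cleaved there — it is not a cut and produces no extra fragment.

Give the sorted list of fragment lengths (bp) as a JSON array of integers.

[2,2,2,3,5,6,7,7,7,8,10,10,10,10,11,11,12,13,13,15,17,18,19,23]

Site scan:
  OquVI GTCAATT/7: at [0, 22, 113, 123, 190, 218] ⇒ [7, 29, 120, 130, 197, 225]
  KluX ACGT/4: at [44, 61, 108, 138] ⇒ [48, 65, 112, 142]
  HnxI CCAATGTG/2: at [53, 65, 172, 226] ⇒ [55, 67, 174, 228]
  QalVI CTGTACG/3: at [104, 154] ⇒ [107, 157]
  PtaIX AGCATTCA/0: at [14, 31, 77, 88, 130, 144, 163, 207] ⇒ [14, 31, 77, 88, 130, 144, 163, 207]

Pooled cuts: [7, 14, 29, 31, 48, 55, 65, 67, 77, 88, 107, 112, 120, 130, 142, 144, 157, 163, 174, 197, 207, 225, 228]

Fragment lengths:
  [0,7): 7 bp
  [7,14): 7 bp
  [14,29): 15 bp
  [29,31): 2 bp
  [31,48): 17 bp
  [48,55): 7 bp
  [55,65): 10 bp
  [65,67): 2 bp
  [67,77): 10 bp
  [77,88): 11 bp
  [88,107): 19 bp
  [107,112): 5 bp
  [112,120): 8 bp
  [120,130): 10 bp
  [130,142): 12 bp
  [142,144): 2 bp
  [144,157): 13 bp
  [157,163): 6 bp
  [163,174): 11 bp
  [174,197): 23 bp
  [197,207): 10 bp
  [207,225): 18 bp
  [225,228): 3 bp
  [228,241): 13 bp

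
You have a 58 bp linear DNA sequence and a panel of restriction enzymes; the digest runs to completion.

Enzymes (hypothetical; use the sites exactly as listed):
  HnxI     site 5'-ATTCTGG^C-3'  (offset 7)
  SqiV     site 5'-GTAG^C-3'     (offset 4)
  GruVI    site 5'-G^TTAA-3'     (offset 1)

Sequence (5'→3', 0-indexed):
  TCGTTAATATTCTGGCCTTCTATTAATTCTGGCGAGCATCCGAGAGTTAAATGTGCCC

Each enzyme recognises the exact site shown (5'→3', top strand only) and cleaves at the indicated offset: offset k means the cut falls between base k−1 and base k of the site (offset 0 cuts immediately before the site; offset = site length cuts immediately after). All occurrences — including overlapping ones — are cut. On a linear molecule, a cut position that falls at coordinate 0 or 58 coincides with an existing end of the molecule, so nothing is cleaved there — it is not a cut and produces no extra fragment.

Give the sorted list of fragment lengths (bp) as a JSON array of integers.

Per-enzyme occurrences:
  HnxI ATTCTGGC/7: at [8, 25] ⇒ [15, 32]
  SqiV (GTAGC, off=4): no sites
  GruVI GTTAA/1: at [2, 45] ⇒ [3, 46]

All cut coordinates (distinct, sorted): [3, 15, 32, 46]

Fragments:
  [0,3): 3 bp
  [3,15): 12 bp
  [15,32): 17 bp
  [32,46): 14 bp
  [46,58): 12 bp

[3,12,12,14,17]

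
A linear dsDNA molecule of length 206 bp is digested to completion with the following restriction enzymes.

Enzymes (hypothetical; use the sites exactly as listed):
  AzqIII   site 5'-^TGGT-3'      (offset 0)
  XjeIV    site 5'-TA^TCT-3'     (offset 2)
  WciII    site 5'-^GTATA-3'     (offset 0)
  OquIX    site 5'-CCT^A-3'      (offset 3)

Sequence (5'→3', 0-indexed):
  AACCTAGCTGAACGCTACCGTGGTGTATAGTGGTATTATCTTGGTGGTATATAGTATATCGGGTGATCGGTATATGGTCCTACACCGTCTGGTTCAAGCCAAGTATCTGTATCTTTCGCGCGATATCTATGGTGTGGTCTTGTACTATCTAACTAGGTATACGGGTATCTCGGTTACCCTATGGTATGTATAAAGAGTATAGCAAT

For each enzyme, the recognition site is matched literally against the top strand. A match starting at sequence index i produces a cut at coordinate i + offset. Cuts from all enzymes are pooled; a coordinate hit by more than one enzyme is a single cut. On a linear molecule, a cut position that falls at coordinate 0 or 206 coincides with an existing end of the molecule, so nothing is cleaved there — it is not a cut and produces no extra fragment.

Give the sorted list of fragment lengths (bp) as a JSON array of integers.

[1,2,3,3,4,4,5,5,5,6,6,6,7,7,8,8,9,9,10,11,13,13,14,15,16,16]

Per-enzyme occurrences:
  AzqIII (TGGT, off=0): starts [20, 30, 41, 44, 74, 89, 129, 134, 181] → cuts [20, 30, 41, 44, 74, 89, 129, 134, 181]
  XjeIV (TATCT, off=2): starts [36, 103, 109, 123, 145, 165] → cuts [38, 105, 111, 125, 147, 167]
  WciII (GTATA, off=0): starts [24, 46, 53, 69, 156, 187, 196] → cuts [24, 46, 53, 69, 156, 187, 196]
  OquIX (CCTA, off=3): starts [2, 78, 177] → cuts [5, 81, 180]

Pooled cuts: [5, 20, 24, 30, 38, 41, 44, 46, 53, 69, 74, 81, 89, 105, 111, 125, 129, 134, 147, 156, 167, 180, 181, 187, 196]

Fragment lengths:
  [0,5): 5 bp
  [5,20): 15 bp
  [20,24): 4 bp
  [24,30): 6 bp
  [30,38): 8 bp
  [38,41): 3 bp
  [41,44): 3 bp
  [44,46): 2 bp
  [46,53): 7 bp
  [53,69): 16 bp
  [69,74): 5 bp
  [74,81): 7 bp
  [81,89): 8 bp
  [89,105): 16 bp
  [105,111): 6 bp
  [111,125): 14 bp
  [125,129): 4 bp
  [129,134): 5 bp
  [134,147): 13 bp
  [147,156): 9 bp
  [156,167): 11 bp
  [167,180): 13 bp
  [180,181): 1 bp
  [181,187): 6 bp
  [187,196): 9 bp
  [196,206): 10 bp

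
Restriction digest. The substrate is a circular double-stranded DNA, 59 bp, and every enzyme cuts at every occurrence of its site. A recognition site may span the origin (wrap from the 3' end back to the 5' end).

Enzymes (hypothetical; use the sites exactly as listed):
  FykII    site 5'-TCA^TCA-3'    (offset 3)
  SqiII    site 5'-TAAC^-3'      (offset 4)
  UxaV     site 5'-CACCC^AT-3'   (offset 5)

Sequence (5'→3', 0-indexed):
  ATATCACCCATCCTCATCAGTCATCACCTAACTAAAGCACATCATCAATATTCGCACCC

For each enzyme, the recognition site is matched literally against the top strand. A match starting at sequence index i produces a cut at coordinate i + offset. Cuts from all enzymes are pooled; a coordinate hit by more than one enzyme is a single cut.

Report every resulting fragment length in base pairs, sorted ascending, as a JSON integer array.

Per-enzyme occurrences:
  FykII (TCATCA, off=3): starts [13, 20, 41] → cuts [16, 23, 44]
  SqiII (TAAC, off=4): starts [28] → cuts [32]
  UxaV (CACCCAT, off=5): starts [4, 54] → cuts [0, 9]

Pooled cuts: [0, 9, 16, 23, 32, 44]

Fragments:
  0→9: 9 bp
  9→16: 7 bp
  16→23: 7 bp
  23→32: 9 bp
  32→44: 12 bp
  44→0 (wrap): 59-44+0 = 15 bp

[7,7,9,9,12,15]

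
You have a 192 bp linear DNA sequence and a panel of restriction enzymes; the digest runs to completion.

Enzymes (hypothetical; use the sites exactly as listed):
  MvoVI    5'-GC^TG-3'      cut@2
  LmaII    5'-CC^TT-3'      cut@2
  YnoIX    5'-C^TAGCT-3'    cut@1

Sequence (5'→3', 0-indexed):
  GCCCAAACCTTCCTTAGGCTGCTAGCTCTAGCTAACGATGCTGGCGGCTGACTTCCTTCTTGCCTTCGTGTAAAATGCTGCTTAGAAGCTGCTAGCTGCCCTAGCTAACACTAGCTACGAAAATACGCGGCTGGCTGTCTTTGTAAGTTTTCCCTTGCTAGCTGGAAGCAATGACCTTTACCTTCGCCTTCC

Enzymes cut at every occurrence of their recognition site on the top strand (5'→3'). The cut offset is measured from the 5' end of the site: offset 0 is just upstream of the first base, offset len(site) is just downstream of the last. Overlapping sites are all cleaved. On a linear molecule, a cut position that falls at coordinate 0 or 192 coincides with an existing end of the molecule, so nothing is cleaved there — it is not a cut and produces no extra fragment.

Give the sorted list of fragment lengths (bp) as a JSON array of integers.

[3,3,4,4,4,4,4,4,5,6,6,6,6,7,8,8,9,10,11,13,14,14,19,20]

Per-enzyme occurrences:
  MvoVI GCTG/2: at [17, 39, 46, 76, 87, 94, 129, 133, 160] ⇒ [19, 41, 48, 78, 89, 96, 131, 135, 162]
  LmaII CCTT/2: at [7, 11, 54, 62, 152, 174, 180, 186] ⇒ [9, 13, 56, 64, 154, 176, 182, 188]
  YnoIX CTAGCT/1: at [21, 27, 91, 100, 110, 157] ⇒ [22, 28, 92, 101, 111, 158]

Pooled cuts: [9, 13, 19, 22, 28, 41, 48, 56, 64, 78, 89, 92, 96, 101, 111, 131, 135, 154, 158, 162, 176, 182, 188]

Fragments:
  [0,9): 9 bp
  [9,13): 4 bp
  [13,19): 6 bp
  [19,22): 3 bp
  [22,28): 6 bp
  [28,41): 13 bp
  [41,48): 7 bp
  [48,56): 8 bp
  [56,64): 8 bp
  [64,78): 14 bp
  [78,89): 11 bp
  [89,92): 3 bp
  [92,96): 4 bp
  [96,101): 5 bp
  [101,111): 10 bp
  [111,131): 20 bp
  [131,135): 4 bp
  [135,154): 19 bp
  [154,158): 4 bp
  [158,162): 4 bp
  [162,176): 14 bp
  [176,182): 6 bp
  [182,188): 6 bp
  [188,192): 4 bp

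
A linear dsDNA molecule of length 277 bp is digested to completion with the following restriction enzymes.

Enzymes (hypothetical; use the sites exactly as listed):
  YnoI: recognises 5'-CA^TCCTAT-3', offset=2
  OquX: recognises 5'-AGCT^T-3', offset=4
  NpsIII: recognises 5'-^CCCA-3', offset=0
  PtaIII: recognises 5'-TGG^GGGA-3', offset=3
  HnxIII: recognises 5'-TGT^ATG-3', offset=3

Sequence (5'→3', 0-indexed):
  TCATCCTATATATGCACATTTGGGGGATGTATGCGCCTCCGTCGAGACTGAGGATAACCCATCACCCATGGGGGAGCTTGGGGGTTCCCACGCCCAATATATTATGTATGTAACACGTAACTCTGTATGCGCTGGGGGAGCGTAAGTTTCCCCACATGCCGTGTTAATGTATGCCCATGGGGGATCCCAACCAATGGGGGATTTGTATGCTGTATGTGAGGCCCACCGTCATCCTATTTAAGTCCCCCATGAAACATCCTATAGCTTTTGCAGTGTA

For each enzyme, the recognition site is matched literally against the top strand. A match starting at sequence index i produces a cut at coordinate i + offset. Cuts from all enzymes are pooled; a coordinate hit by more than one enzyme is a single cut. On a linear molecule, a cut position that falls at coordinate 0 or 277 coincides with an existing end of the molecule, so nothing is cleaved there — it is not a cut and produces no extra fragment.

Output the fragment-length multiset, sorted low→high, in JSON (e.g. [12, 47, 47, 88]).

Site scan:
  YnoI CATCCTAT/2: at [1, 229, 254] ⇒ [3, 231, 256]
  OquX AGCTT/4: at [74, 262] ⇒ [78, 266]
  NpsIII CCCA/0: at [57, 64, 86, 92, 150, 173, 185, 221, 245] ⇒ [57, 64, 86, 92, 150, 173, 185, 221, 245]
  PtaIII TGGGGGA/3: at [20, 68, 132, 177, 194] ⇒ [23, 71, 135, 180, 197]
  HnxIII TGTATG/3: at [27, 104, 123, 167, 203, 210] ⇒ [30, 107, 126, 170, 206, 213]

Pooled cuts: [3, 23, 30, 57, 64, 71, 78, 86, 92, 107, 126, 135, 150, 170, 173, 180, 185, 197, 206, 213, 221, 231, 245, 256, 266]

Fragments:
  [0,3): 3 bp
  [3,23): 20 bp
  [23,30): 7 bp
  [30,57): 27 bp
  [57,64): 7 bp
  [64,71): 7 bp
  [71,78): 7 bp
  [78,86): 8 bp
  [86,92): 6 bp
  [92,107): 15 bp
  [107,126): 19 bp
  [126,135): 9 bp
  [135,150): 15 bp
  [150,170): 20 bp
  [170,173): 3 bp
  [173,180): 7 bp
  [180,185): 5 bp
  [185,197): 12 bp
  [197,206): 9 bp
  [206,213): 7 bp
  [213,221): 8 bp
  [221,231): 10 bp
  [231,245): 14 bp
  [245,256): 11 bp
  [256,266): 10 bp
  [266,277): 11 bp

[3,3,5,6,7,7,7,7,7,7,8,8,9,9,10,10,11,11,12,14,15,15,19,20,20,27]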